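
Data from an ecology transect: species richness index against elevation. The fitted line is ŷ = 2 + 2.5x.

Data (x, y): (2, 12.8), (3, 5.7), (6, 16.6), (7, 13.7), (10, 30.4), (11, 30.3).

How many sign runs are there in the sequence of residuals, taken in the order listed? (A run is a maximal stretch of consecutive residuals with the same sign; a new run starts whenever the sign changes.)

3 runs

x=2: ŷ = 2 + 2.5·2 = 7; r = 12.8 − 7 = 5.8
x=3: ŷ = 2 + 2.5·3 = 9.5; r = 5.7 − 9.5 = -3.8
x=6: ŷ = 2 + 2.5·6 = 17; r = 16.6 − 17 = -0.4
x=7: ŷ = 2 + 2.5·7 = 19.5; r = 13.7 − 19.5 = -5.8
x=10: ŷ = 2 + 2.5·10 = 27; r = 30.4 − 27 = 3.4
x=11: ŷ = 2 + 2.5·11 = 29.5; r = 30.3 − 29.5 = 0.8
Signs: + − − − + +
Runs: +×1, −×3, +×2 → 3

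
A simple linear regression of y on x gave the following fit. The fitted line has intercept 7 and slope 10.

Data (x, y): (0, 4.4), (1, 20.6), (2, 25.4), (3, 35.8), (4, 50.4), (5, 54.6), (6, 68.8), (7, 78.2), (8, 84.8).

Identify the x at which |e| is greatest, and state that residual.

x = 1, e = 3.6

x=0: ŷ = 7 + 10·0 = 7; e = 4.4 − 7 = -2.6
x=1: ŷ = 7 + 10·1 = 17; e = 20.6 − 17 = 3.6
x=2: ŷ = 7 + 10·2 = 27; e = 25.4 − 27 = -1.6
x=3: ŷ = 7 + 10·3 = 37; e = 35.8 − 37 = -1.2
x=4: ŷ = 7 + 10·4 = 47; e = 50.4 − 47 = 3.4
x=5: ŷ = 7 + 10·5 = 57; e = 54.6 − 57 = -2.4
x=6: ŷ = 7 + 10·6 = 67; e = 68.8 − 67 = 1.8
x=7: ŷ = 7 + 10·7 = 77; e = 78.2 − 77 = 1.2
x=8: ŷ = 7 + 10·8 = 87; e = 84.8 − 87 = -2.2
Largest |e| is 3.6 at x = 1, residual 3.6.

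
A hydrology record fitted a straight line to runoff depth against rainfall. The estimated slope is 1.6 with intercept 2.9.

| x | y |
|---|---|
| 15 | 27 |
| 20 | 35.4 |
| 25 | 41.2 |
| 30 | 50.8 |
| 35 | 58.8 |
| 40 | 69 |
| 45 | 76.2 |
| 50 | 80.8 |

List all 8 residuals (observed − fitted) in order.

0.1, 0.5, -1.7, -0.1, -0.1, 2.1, 1.3, -2.1

x=15: ŷ = 2.9 + 1.6·15 = 26.9; r = 27 − 26.9 = 0.1
x=20: ŷ = 2.9 + 1.6·20 = 34.9; r = 35.4 − 34.9 = 0.5
x=25: ŷ = 2.9 + 1.6·25 = 42.9; r = 41.2 − 42.9 = -1.7
x=30: ŷ = 2.9 + 1.6·30 = 50.9; r = 50.8 − 50.9 = -0.1
x=35: ŷ = 2.9 + 1.6·35 = 58.9; r = 58.8 − 58.9 = -0.1
x=40: ŷ = 2.9 + 1.6·40 = 66.9; r = 69 − 66.9 = 2.1
x=45: ŷ = 2.9 + 1.6·45 = 74.9; r = 76.2 − 74.9 = 1.3
x=50: ŷ = 2.9 + 1.6·50 = 82.9; r = 80.8 − 82.9 = -2.1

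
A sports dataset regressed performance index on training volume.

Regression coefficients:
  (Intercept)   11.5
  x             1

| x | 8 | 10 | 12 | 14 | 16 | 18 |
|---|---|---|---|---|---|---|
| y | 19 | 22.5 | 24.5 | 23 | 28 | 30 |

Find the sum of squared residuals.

x=8: ŷ = 11.5 + 8 = 19.5; e = 19 − 19.5 = -0.5
x=10: ŷ = 11.5 + 10 = 21.5; e = 22.5 − 21.5 = 1
x=12: ŷ = 11.5 + 12 = 23.5; e = 24.5 − 23.5 = 1
x=14: ŷ = 11.5 + 14 = 25.5; e = 23 − 25.5 = -2.5
x=16: ŷ = 11.5 + 16 = 27.5; e = 28 − 27.5 = 0.5
x=18: ŷ = 11.5 + 18 = 29.5; e = 30 − 29.5 = 0.5
SSE = 0.25 + 1 + 1 + 6.25 + 0.25 + 0.25 = 9

SSE = 9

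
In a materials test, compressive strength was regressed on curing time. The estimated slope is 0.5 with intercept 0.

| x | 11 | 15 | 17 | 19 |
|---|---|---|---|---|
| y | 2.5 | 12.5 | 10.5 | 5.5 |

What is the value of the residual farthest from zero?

x=11: ŷ = 0.5·11 = 5.5; r = 2.5 − 5.5 = -3
x=15: ŷ = 0.5·15 = 7.5; r = 12.5 − 7.5 = 5
x=17: ŷ = 0.5·17 = 8.5; r = 10.5 − 8.5 = 2
x=19: ŷ = 0.5·19 = 9.5; r = 5.5 − 9.5 = -4
Largest |r| is 5 at x = 15, residual 5.

r = 5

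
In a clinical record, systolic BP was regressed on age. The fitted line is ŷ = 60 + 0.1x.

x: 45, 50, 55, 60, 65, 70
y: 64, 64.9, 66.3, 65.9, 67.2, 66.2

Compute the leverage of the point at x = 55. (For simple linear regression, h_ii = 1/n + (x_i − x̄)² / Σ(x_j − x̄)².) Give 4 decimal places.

x̄ = (45 + 50 + 55 + 60 + 65 + 70)/6 = 57.5
Σ(x − x̄)² = 156.25 + 56.25 + 6.25 + 6.25 + 56.25 + 156.25 = 437.5
h = 1/6 + (-2.5)²/437.5 = 0.166667 + 0.0142857 = 0.1810

h = 0.1810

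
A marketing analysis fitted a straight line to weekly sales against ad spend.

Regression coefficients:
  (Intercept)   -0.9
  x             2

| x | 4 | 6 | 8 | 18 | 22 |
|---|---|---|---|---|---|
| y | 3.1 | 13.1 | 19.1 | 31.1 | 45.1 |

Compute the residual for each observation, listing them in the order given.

x=4: ŷ = -0.9 + 2·4 = 7.1; e = 3.1 − 7.1 = -4
x=6: ŷ = -0.9 + 2·6 = 11.1; e = 13.1 − 11.1 = 2
x=8: ŷ = -0.9 + 2·8 = 15.1; e = 19.1 − 15.1 = 4
x=18: ŷ = -0.9 + 2·18 = 35.1; e = 31.1 − 35.1 = -4
x=22: ŷ = -0.9 + 2·22 = 43.1; e = 45.1 − 43.1 = 2

-4, 2, 4, -4, 2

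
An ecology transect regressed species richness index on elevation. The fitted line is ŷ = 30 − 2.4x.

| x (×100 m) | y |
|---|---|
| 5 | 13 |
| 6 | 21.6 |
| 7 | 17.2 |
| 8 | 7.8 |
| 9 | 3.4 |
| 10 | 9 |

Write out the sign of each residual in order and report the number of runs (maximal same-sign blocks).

x=5: ŷ = 30 − 2.4·5 = 18; e = 13 − 18 = -5
x=6: ŷ = 30 − 2.4·6 = 15.6; e = 21.6 − 15.6 = 6
x=7: ŷ = 30 − 2.4·7 = 13.2; e = 17.2 − 13.2 = 4
x=8: ŷ = 30 − 2.4·8 = 10.8; e = 7.8 − 10.8 = -3
x=9: ŷ = 30 − 2.4·9 = 8.4; e = 3.4 − 8.4 = -5
x=10: ŷ = 30 − 2.4·10 = 6; e = 9 − 6 = 3
Signs: − + + − − +
Runs: −×1, +×2, −×2, +×1 → 4

4 runs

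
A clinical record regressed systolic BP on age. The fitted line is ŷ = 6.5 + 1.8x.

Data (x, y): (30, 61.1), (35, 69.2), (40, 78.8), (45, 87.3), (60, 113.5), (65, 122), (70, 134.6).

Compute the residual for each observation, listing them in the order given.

0.6, -0.3, 0.3, -0.2, -1, -1.5, 2.1

x=30: ŷ = 6.5 + 1.8·30 = 60.5; r = 61.1 − 60.5 = 0.6
x=35: ŷ = 6.5 + 1.8·35 = 69.5; r = 69.2 − 69.5 = -0.3
x=40: ŷ = 6.5 + 1.8·40 = 78.5; r = 78.8 − 78.5 = 0.3
x=45: ŷ = 6.5 + 1.8·45 = 87.5; r = 87.3 − 87.5 = -0.2
x=60: ŷ = 6.5 + 1.8·60 = 114.5; r = 113.5 − 114.5 = -1
x=65: ŷ = 6.5 + 1.8·65 = 123.5; r = 122 − 123.5 = -1.5
x=70: ŷ = 6.5 + 1.8·70 = 132.5; r = 134.6 − 132.5 = 2.1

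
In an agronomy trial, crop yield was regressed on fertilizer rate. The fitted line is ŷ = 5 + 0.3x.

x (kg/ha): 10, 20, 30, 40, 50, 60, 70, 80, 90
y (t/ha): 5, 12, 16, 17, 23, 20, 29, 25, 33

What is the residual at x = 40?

ŷ = 5 + 0.3·40 = 17
e = 17 − 17 = 0

e = 0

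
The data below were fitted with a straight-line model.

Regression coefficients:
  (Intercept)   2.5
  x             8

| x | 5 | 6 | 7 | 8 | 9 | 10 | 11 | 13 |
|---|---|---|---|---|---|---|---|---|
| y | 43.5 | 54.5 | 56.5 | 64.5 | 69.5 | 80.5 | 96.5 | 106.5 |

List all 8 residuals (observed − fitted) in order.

1, 4, -2, -2, -5, -2, 6, 0

x=5: ŷ = 2.5 + 8·5 = 42.5; r = 43.5 − 42.5 = 1
x=6: ŷ = 2.5 + 8·6 = 50.5; r = 54.5 − 50.5 = 4
x=7: ŷ = 2.5 + 8·7 = 58.5; r = 56.5 − 58.5 = -2
x=8: ŷ = 2.5 + 8·8 = 66.5; r = 64.5 − 66.5 = -2
x=9: ŷ = 2.5 + 8·9 = 74.5; r = 69.5 − 74.5 = -5
x=10: ŷ = 2.5 + 8·10 = 82.5; r = 80.5 − 82.5 = -2
x=11: ŷ = 2.5 + 8·11 = 90.5; r = 96.5 − 90.5 = 6
x=13: ŷ = 2.5 + 8·13 = 106.5; r = 106.5 − 106.5 = 0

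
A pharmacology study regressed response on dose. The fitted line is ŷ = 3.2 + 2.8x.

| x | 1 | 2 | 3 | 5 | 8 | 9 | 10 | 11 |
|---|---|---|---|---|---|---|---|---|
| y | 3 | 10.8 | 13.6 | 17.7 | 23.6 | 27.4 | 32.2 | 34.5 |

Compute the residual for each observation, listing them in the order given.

-3, 2, 2, 0.5, -2, -1, 1, 0.5

x=1: ŷ = 3.2 + 2.8·1 = 6; e = 3 − 6 = -3
x=2: ŷ = 3.2 + 2.8·2 = 8.8; e = 10.8 − 8.8 = 2
x=3: ŷ = 3.2 + 2.8·3 = 11.6; e = 13.6 − 11.6 = 2
x=5: ŷ = 3.2 + 2.8·5 = 17.2; e = 17.7 − 17.2 = 0.5
x=8: ŷ = 3.2 + 2.8·8 = 25.6; e = 23.6 − 25.6 = -2
x=9: ŷ = 3.2 + 2.8·9 = 28.4; e = 27.4 − 28.4 = -1
x=10: ŷ = 3.2 + 2.8·10 = 31.2; e = 32.2 − 31.2 = 1
x=11: ŷ = 3.2 + 2.8·11 = 34; e = 34.5 − 34 = 0.5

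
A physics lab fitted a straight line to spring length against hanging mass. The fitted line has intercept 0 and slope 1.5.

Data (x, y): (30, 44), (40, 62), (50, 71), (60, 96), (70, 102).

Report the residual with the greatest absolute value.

x=30: ŷ = 1.5·30 = 45; r = 44 − 45 = -1
x=40: ŷ = 1.5·40 = 60; r = 62 − 60 = 2
x=50: ŷ = 1.5·50 = 75; r = 71 − 75 = -4
x=60: ŷ = 1.5·60 = 90; r = 96 − 90 = 6
x=70: ŷ = 1.5·70 = 105; r = 102 − 105 = -3
Largest |r| is 6 at x = 60, residual 6.

r = 6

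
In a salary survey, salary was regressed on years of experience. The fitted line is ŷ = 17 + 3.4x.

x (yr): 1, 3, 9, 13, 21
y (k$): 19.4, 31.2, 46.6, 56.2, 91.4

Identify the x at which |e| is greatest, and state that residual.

x = 13, e = -5

x=1: ŷ = 17 + 3.4·1 = 20.4; e = 19.4 − 20.4 = -1
x=3: ŷ = 17 + 3.4·3 = 27.2; e = 31.2 − 27.2 = 4
x=9: ŷ = 17 + 3.4·9 = 47.6; e = 46.6 − 47.6 = -1
x=13: ŷ = 17 + 3.4·13 = 61.2; e = 56.2 − 61.2 = -5
x=21: ŷ = 17 + 3.4·21 = 88.4; e = 91.4 − 88.4 = 3
Largest |e| is 5 at x = 13, residual -5.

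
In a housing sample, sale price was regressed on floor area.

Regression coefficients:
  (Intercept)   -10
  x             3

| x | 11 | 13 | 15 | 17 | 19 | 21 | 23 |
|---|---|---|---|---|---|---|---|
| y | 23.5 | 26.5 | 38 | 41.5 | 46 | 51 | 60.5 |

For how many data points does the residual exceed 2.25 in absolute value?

x=11: ŷ = -10 + 3·11 = 23; e = 23.5 − 23 = 0.5
x=13: ŷ = -10 + 3·13 = 29; e = 26.5 − 29 = -2.5
x=15: ŷ = -10 + 3·15 = 35; e = 38 − 35 = 3
x=17: ŷ = -10 + 3·17 = 41; e = 41.5 − 41 = 0.5
x=19: ŷ = -10 + 3·19 = 47; e = 46 − 47 = -1
x=21: ŷ = -10 + 3·21 = 53; e = 51 − 53 = -2
x=23: ŷ = -10 + 3·23 = 59; e = 60.5 − 59 = 1.5
|e| > 2.25: x=13 (|e|=2.5), x=15 (|e|=3) → 2

2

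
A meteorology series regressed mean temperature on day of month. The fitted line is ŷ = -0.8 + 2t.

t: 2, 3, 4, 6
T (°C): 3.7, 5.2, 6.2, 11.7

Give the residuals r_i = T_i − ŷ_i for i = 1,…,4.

0.5, 0, -1, 0.5

t=2: ŷ = -0.8 + 2·2 = 3.2; r = 3.7 − 3.2 = 0.5
t=3: ŷ = -0.8 + 2·3 = 5.2; r = 5.2 − 5.2 = 0
t=4: ŷ = -0.8 + 2·4 = 7.2; r = 6.2 − 7.2 = -1
t=6: ŷ = -0.8 + 2·6 = 11.2; r = 11.7 − 11.2 = 0.5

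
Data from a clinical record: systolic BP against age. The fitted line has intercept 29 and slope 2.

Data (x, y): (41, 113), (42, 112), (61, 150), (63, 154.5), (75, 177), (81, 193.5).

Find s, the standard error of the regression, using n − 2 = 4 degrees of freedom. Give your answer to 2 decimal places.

x=41: ŷ = 29 + 2·41 = 111; e = 113 − 111 = 2
x=42: ŷ = 29 + 2·42 = 113; e = 112 − 113 = -1
x=61: ŷ = 29 + 2·61 = 151; e = 150 − 151 = -1
x=63: ŷ = 29 + 2·63 = 155; e = 154.5 − 155 = -0.5
x=75: ŷ = 29 + 2·75 = 179; e = 177 − 179 = -2
x=81: ŷ = 29 + 2·81 = 191; e = 193.5 − 191 = 2.5
SSE = 4 + 1 + 1 + 0.25 + 4 + 6.25 = 16.5
s = √(16.5/4) = √4.125 ≈ 2.03

s = 2.03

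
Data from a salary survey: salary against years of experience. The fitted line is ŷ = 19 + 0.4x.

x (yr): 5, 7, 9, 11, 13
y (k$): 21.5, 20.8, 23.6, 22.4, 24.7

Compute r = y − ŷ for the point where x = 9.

ŷ = 19 + 0.4·9 = 22.6
r = 23.6 − 22.6 = 1

r = 1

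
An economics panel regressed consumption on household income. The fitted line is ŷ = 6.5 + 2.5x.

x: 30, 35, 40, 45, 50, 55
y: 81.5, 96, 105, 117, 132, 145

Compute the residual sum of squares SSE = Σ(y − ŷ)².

SSE = 11.5

x=30: ŷ = 6.5 + 2.5·30 = 81.5; e = 81.5 − 81.5 = 0
x=35: ŷ = 6.5 + 2.5·35 = 94; e = 96 − 94 = 2
x=40: ŷ = 6.5 + 2.5·40 = 106.5; e = 105 − 106.5 = -1.5
x=45: ŷ = 6.5 + 2.5·45 = 119; e = 117 − 119 = -2
x=50: ŷ = 6.5 + 2.5·50 = 131.5; e = 132 − 131.5 = 0.5
x=55: ŷ = 6.5 + 2.5·55 = 144; e = 145 − 144 = 1
SSE = 0 + 4 + 2.25 + 4 + 0.25 + 1 = 11.5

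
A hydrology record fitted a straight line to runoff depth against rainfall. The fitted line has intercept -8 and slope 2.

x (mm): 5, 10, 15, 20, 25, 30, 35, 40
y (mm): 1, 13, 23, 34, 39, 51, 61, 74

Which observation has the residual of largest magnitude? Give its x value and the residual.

x = 25, r = -3

x=5: ŷ = -8 + 2·5 = 2; r = 1 − 2 = -1
x=10: ŷ = -8 + 2·10 = 12; r = 13 − 12 = 1
x=15: ŷ = -8 + 2·15 = 22; r = 23 − 22 = 1
x=20: ŷ = -8 + 2·20 = 32; r = 34 − 32 = 2
x=25: ŷ = -8 + 2·25 = 42; r = 39 − 42 = -3
x=30: ŷ = -8 + 2·30 = 52; r = 51 − 52 = -1
x=35: ŷ = -8 + 2·35 = 62; r = 61 − 62 = -1
x=40: ŷ = -8 + 2·40 = 72; r = 74 − 72 = 2
Largest |r| is 3 at x = 25, residual -3.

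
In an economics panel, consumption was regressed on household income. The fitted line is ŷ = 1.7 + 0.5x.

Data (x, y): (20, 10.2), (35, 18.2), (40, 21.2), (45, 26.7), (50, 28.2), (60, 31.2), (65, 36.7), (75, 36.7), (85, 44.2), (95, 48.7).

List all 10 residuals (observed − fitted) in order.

-1.5, -1, -0.5, 2.5, 1.5, -0.5, 2.5, -2.5, 0, -0.5

x=20: ŷ = 1.7 + 0.5·20 = 11.7; e = 10.2 − 11.7 = -1.5
x=35: ŷ = 1.7 + 0.5·35 = 19.2; e = 18.2 − 19.2 = -1
x=40: ŷ = 1.7 + 0.5·40 = 21.7; e = 21.2 − 21.7 = -0.5
x=45: ŷ = 1.7 + 0.5·45 = 24.2; e = 26.7 − 24.2 = 2.5
x=50: ŷ = 1.7 + 0.5·50 = 26.7; e = 28.2 − 26.7 = 1.5
x=60: ŷ = 1.7 + 0.5·60 = 31.7; e = 31.2 − 31.7 = -0.5
x=65: ŷ = 1.7 + 0.5·65 = 34.2; e = 36.7 − 34.2 = 2.5
x=75: ŷ = 1.7 + 0.5·75 = 39.2; e = 36.7 − 39.2 = -2.5
x=85: ŷ = 1.7 + 0.5·85 = 44.2; e = 44.2 − 44.2 = 0
x=95: ŷ = 1.7 + 0.5·95 = 49.2; e = 48.7 − 49.2 = -0.5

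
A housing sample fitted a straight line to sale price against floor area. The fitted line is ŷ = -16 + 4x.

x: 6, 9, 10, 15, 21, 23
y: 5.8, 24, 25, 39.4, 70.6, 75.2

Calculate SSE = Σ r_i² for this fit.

SSE = 50.4

x=6: ŷ = -16 + 4·6 = 8; r = 5.8 − 8 = -2.2
x=9: ŷ = -16 + 4·9 = 20; r = 24 − 20 = 4
x=10: ŷ = -16 + 4·10 = 24; r = 25 − 24 = 1
x=15: ŷ = -16 + 4·15 = 44; r = 39.4 − 44 = -4.6
x=21: ŷ = -16 + 4·21 = 68; r = 70.6 − 68 = 2.6
x=23: ŷ = -16 + 4·23 = 76; r = 75.2 − 76 = -0.8
SSE = 4.84 + 16 + 1 + 21.16 + 6.76 + 0.64 = 50.4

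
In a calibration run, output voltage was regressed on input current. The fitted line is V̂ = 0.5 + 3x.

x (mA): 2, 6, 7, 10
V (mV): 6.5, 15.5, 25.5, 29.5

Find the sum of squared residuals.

SSE = 26

x=2: V̂ = 0.5 + 3·2 = 6.5; r = 6.5 − 6.5 = 0
x=6: V̂ = 0.5 + 3·6 = 18.5; r = 15.5 − 18.5 = -3
x=7: V̂ = 0.5 + 3·7 = 21.5; r = 25.5 − 21.5 = 4
x=10: V̂ = 0.5 + 3·10 = 30.5; r = 29.5 − 30.5 = -1
SSE = 0 + 9 + 16 + 1 = 26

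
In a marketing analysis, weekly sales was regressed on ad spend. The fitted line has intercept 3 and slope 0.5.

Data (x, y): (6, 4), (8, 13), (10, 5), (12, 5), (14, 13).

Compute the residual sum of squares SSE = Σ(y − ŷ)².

SSE = 74

x=6: ŷ = 3 + 0.5·6 = 6; r = 4 − 6 = -2
x=8: ŷ = 3 + 0.5·8 = 7; r = 13 − 7 = 6
x=10: ŷ = 3 + 0.5·10 = 8; r = 5 − 8 = -3
x=12: ŷ = 3 + 0.5·12 = 9; r = 5 − 9 = -4
x=14: ŷ = 3 + 0.5·14 = 10; r = 13 − 10 = 3
SSE = 4 + 36 + 9 + 16 + 9 = 74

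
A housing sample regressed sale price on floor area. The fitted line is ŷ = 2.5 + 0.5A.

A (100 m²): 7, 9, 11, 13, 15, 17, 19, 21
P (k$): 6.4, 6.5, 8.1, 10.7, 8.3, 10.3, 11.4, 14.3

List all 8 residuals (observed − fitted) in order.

0.4, -0.5, 0.1, 1.7, -1.7, -0.7, -0.6, 1.3

A=7: ŷ = 2.5 + 0.5·7 = 6; e = 6.4 − 6 = 0.4
A=9: ŷ = 2.5 + 0.5·9 = 7; e = 6.5 − 7 = -0.5
A=11: ŷ = 2.5 + 0.5·11 = 8; e = 8.1 − 8 = 0.1
A=13: ŷ = 2.5 + 0.5·13 = 9; e = 10.7 − 9 = 1.7
A=15: ŷ = 2.5 + 0.5·15 = 10; e = 8.3 − 10 = -1.7
A=17: ŷ = 2.5 + 0.5·17 = 11; e = 10.3 − 11 = -0.7
A=19: ŷ = 2.5 + 0.5·19 = 12; e = 11.4 − 12 = -0.6
A=21: ŷ = 2.5 + 0.5·21 = 13; e = 14.3 − 13 = 1.3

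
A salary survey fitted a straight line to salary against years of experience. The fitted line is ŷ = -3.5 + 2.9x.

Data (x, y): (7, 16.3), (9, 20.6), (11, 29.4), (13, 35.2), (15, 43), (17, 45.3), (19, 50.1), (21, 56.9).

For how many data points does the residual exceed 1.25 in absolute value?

x=7: ŷ = -3.5 + 2.9·7 = 16.8; e = 16.3 − 16.8 = -0.5
x=9: ŷ = -3.5 + 2.9·9 = 22.6; e = 20.6 − 22.6 = -2
x=11: ŷ = -3.5 + 2.9·11 = 28.4; e = 29.4 − 28.4 = 1
x=13: ŷ = -3.5 + 2.9·13 = 34.2; e = 35.2 − 34.2 = 1
x=15: ŷ = -3.5 + 2.9·15 = 40; e = 43 − 40 = 3
x=17: ŷ = -3.5 + 2.9·17 = 45.8; e = 45.3 − 45.8 = -0.5
x=19: ŷ = -3.5 + 2.9·19 = 51.6; e = 50.1 − 51.6 = -1.5
x=21: ŷ = -3.5 + 2.9·21 = 57.4; e = 56.9 − 57.4 = -0.5
|e| > 1.25: x=9 (|e|=2), x=15 (|e|=3), x=19 (|e|=1.5) → 3

3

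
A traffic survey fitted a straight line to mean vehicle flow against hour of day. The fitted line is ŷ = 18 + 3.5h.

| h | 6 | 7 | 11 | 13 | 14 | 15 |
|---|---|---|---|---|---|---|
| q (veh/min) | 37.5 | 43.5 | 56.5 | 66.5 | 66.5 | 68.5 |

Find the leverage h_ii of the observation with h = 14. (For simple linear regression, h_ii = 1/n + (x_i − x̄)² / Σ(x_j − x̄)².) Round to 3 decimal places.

h̄ = (6 + 7 + 11 + 13 + 14 + 15)/6 = 11
Σ(h − h̄)² = 25 + 16 + 0 + 4 + 9 + 16 = 70
h = 1/6 + (3)²/70 = 0.166667 + 0.128571 = 0.295

h = 0.295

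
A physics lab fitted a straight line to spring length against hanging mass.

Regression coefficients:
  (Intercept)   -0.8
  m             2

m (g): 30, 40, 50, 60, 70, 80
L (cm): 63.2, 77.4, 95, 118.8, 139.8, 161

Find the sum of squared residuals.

m=30: ŷ = -0.8 + 2·30 = 59.2; r = 63.2 − 59.2 = 4
m=40: ŷ = -0.8 + 2·40 = 79.2; r = 77.4 − 79.2 = -1.8
m=50: ŷ = -0.8 + 2·50 = 99.2; r = 95 − 99.2 = -4.2
m=60: ŷ = -0.8 + 2·60 = 119.2; r = 118.8 − 119.2 = -0.4
m=70: ŷ = -0.8 + 2·70 = 139.2; r = 139.8 − 139.2 = 0.6
m=80: ŷ = -0.8 + 2·80 = 159.2; r = 161 − 159.2 = 1.8
SSE = 16 + 3.24 + 17.64 + 0.16 + 0.36 + 3.24 = 40.64

SSE = 40.64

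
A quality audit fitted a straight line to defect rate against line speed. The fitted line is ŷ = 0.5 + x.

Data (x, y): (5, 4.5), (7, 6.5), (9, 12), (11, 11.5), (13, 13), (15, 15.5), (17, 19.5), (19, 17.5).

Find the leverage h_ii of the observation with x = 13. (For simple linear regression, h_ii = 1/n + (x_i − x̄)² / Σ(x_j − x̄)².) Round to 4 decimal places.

h = 0.1310

x̄ = (5 + 7 + 9 + 11 + 13 + 15 + 17 + 19)/8 = 12
Σ(x − x̄)² = 49 + 25 + 9 + 1 + 1 + 9 + 25 + 49 = 168
h = 1/8 + (1)²/168 = 0.125 + 0.00595238 = 0.1310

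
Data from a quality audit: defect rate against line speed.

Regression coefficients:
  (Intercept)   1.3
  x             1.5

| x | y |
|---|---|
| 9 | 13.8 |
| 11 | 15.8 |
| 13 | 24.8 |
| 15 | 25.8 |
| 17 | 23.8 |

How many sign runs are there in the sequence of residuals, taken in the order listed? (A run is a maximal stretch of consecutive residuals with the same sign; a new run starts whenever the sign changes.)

x=9: ŷ = 1.3 + 1.5·9 = 14.8; e = 13.8 − 14.8 = -1
x=11: ŷ = 1.3 + 1.5·11 = 17.8; e = 15.8 − 17.8 = -2
x=13: ŷ = 1.3 + 1.5·13 = 20.8; e = 24.8 − 20.8 = 4
x=15: ŷ = 1.3 + 1.5·15 = 23.8; e = 25.8 − 23.8 = 2
x=17: ŷ = 1.3 + 1.5·17 = 26.8; e = 23.8 − 26.8 = -3
Signs: − − + + −
Runs: −×2, +×2, −×1 → 3

3 runs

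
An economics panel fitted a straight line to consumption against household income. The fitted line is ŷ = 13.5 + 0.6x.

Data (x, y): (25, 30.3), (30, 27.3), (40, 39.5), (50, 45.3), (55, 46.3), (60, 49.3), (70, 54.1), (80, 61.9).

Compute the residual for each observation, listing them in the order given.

1.8, -4.2, 2, 1.8, -0.2, -0.2, -1.4, 0.4

x=25: ŷ = 13.5 + 0.6·25 = 28.5; e = 30.3 − 28.5 = 1.8
x=30: ŷ = 13.5 + 0.6·30 = 31.5; e = 27.3 − 31.5 = -4.2
x=40: ŷ = 13.5 + 0.6·40 = 37.5; e = 39.5 − 37.5 = 2
x=50: ŷ = 13.5 + 0.6·50 = 43.5; e = 45.3 − 43.5 = 1.8
x=55: ŷ = 13.5 + 0.6·55 = 46.5; e = 46.3 − 46.5 = -0.2
x=60: ŷ = 13.5 + 0.6·60 = 49.5; e = 49.3 − 49.5 = -0.2
x=70: ŷ = 13.5 + 0.6·70 = 55.5; e = 54.1 − 55.5 = -1.4
x=80: ŷ = 13.5 + 0.6·80 = 61.5; e = 61.9 − 61.5 = 0.4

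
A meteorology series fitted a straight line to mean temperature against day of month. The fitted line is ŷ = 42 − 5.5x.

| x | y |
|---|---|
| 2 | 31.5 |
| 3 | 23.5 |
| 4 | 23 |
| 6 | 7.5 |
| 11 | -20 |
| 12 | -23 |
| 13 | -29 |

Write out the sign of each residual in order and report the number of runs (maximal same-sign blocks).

5 runs

x=2: ŷ = 42 − 5.5·2 = 31; r = 31.5 − 31 = 0.5
x=3: ŷ = 42 − 5.5·3 = 25.5; r = 23.5 − 25.5 = -2
x=4: ŷ = 42 − 5.5·4 = 20; r = 23 − 20 = 3
x=6: ŷ = 42 − 5.5·6 = 9; r = 7.5 − 9 = -1.5
x=11: ŷ = 42 − 5.5·11 = -18.5; r = -20 − (-18.5) = -1.5
x=12: ŷ = 42 − 5.5·12 = -24; r = -23 − (-24) = 1
x=13: ŷ = 42 − 5.5·13 = -29.5; r = -29 − (-29.5) = 0.5
Signs: + − + − − + +
Runs: +×1, −×1, +×1, −×2, +×2 → 5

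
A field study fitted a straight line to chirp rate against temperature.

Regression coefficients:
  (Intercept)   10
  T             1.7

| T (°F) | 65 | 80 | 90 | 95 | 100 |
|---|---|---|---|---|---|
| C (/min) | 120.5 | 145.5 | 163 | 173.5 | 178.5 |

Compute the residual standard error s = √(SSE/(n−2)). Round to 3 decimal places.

s = 1.472

T=65: ŷ = 10 + 1.7·65 = 120.5; r = 120.5 − 120.5 = 0
T=80: ŷ = 10 + 1.7·80 = 146; r = 145.5 − 146 = -0.5
T=90: ŷ = 10 + 1.7·90 = 163; r = 163 − 163 = 0
T=95: ŷ = 10 + 1.7·95 = 171.5; r = 173.5 − 171.5 = 2
T=100: ŷ = 10 + 1.7·100 = 180; r = 178.5 − 180 = -1.5
SSE = 0 + 0.25 + 0 + 4 + 2.25 = 6.5
s = √(6.5/3) = √2.16667 ≈ 1.472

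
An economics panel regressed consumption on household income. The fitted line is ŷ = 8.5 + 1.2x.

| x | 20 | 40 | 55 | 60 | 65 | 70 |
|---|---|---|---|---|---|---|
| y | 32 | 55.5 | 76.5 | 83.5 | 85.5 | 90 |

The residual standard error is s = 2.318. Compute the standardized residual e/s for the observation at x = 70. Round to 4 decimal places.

-1.0785

ŷ = 8.5 + 1.2·70 = 92.5
e = 90 − 92.5 = -2.5
e/s = -2.5 / 2.318 = -1.0785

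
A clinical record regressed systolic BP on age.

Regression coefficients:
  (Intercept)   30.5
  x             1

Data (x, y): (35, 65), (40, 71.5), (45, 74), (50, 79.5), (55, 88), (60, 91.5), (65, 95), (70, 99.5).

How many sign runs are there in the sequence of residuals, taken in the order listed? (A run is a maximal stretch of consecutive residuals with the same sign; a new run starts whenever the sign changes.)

5 runs

x=35: ŷ = 30.5 + 35 = 65.5; r = 65 − 65.5 = -0.5
x=40: ŷ = 30.5 + 40 = 70.5; r = 71.5 − 70.5 = 1
x=45: ŷ = 30.5 + 45 = 75.5; r = 74 − 75.5 = -1.5
x=50: ŷ = 30.5 + 50 = 80.5; r = 79.5 − 80.5 = -1
x=55: ŷ = 30.5 + 55 = 85.5; r = 88 − 85.5 = 2.5
x=60: ŷ = 30.5 + 60 = 90.5; r = 91.5 − 90.5 = 1
x=65: ŷ = 30.5 + 65 = 95.5; r = 95 − 95.5 = -0.5
x=70: ŷ = 30.5 + 70 = 100.5; r = 99.5 − 100.5 = -1
Signs: − + − − + + − −
Runs: −×1, +×1, −×2, +×2, −×2 → 5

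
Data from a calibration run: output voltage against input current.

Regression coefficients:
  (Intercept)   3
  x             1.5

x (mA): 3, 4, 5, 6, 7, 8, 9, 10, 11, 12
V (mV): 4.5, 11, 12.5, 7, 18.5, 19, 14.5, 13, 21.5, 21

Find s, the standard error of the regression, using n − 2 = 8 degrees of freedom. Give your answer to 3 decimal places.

s = 3.808

x=3: V̂ = 3 + 1.5·3 = 7.5; e = 4.5 − 7.5 = -3
x=4: V̂ = 3 + 1.5·4 = 9; e = 11 − 9 = 2
x=5: V̂ = 3 + 1.5·5 = 10.5; e = 12.5 − 10.5 = 2
x=6: V̂ = 3 + 1.5·6 = 12; e = 7 − 12 = -5
x=7: V̂ = 3 + 1.5·7 = 13.5; e = 18.5 − 13.5 = 5
x=8: V̂ = 3 + 1.5·8 = 15; e = 19 − 15 = 4
x=9: V̂ = 3 + 1.5·9 = 16.5; e = 14.5 − 16.5 = -2
x=10: V̂ = 3 + 1.5·10 = 18; e = 13 − 18 = -5
x=11: V̂ = 3 + 1.5·11 = 19.5; e = 21.5 − 19.5 = 2
x=12: V̂ = 3 + 1.5·12 = 21; e = 21 − 21 = 0
SSE = 9 + 4 + 4 + 25 + 25 + 16 + 4 + 25 + 4 + 0 = 116
s = √(116/8) = √14.5 ≈ 3.808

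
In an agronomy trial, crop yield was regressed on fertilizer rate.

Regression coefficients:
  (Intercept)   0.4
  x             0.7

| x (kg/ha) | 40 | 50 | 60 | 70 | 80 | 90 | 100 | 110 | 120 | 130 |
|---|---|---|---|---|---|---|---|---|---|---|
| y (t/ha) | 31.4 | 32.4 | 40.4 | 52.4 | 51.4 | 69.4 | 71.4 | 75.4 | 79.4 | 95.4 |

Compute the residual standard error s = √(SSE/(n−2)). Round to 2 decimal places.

s = 4.15

x=40: ŷ = 0.4 + 0.7·40 = 28.4; r = 31.4 − 28.4 = 3
x=50: ŷ = 0.4 + 0.7·50 = 35.4; r = 32.4 − 35.4 = -3
x=60: ŷ = 0.4 + 0.7·60 = 42.4; r = 40.4 − 42.4 = -2
x=70: ŷ = 0.4 + 0.7·70 = 49.4; r = 52.4 − 49.4 = 3
x=80: ŷ = 0.4 + 0.7·80 = 56.4; r = 51.4 − 56.4 = -5
x=90: ŷ = 0.4 + 0.7·90 = 63.4; r = 69.4 − 63.4 = 6
x=100: ŷ = 0.4 + 0.7·100 = 70.4; r = 71.4 − 70.4 = 1
x=110: ŷ = 0.4 + 0.7·110 = 77.4; r = 75.4 − 77.4 = -2
x=120: ŷ = 0.4 + 0.7·120 = 84.4; r = 79.4 − 84.4 = -5
x=130: ŷ = 0.4 + 0.7·130 = 91.4; r = 95.4 − 91.4 = 4
SSE = 9 + 9 + 4 + 9 + 25 + 36 + 1 + 4 + 25 + 16 = 138
s = √(138/8) = √17.25 ≈ 4.15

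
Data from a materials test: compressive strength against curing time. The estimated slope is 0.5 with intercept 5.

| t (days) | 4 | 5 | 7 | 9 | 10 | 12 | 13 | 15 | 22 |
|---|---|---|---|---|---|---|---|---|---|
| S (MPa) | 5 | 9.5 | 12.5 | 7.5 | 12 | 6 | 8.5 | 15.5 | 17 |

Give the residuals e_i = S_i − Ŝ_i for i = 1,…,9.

t=4: Ŝ = 5 + 0.5·4 = 7; e = 5 − 7 = -2
t=5: Ŝ = 5 + 0.5·5 = 7.5; e = 9.5 − 7.5 = 2
t=7: Ŝ = 5 + 0.5·7 = 8.5; e = 12.5 − 8.5 = 4
t=9: Ŝ = 5 + 0.5·9 = 9.5; e = 7.5 − 9.5 = -2
t=10: Ŝ = 5 + 0.5·10 = 10; e = 12 − 10 = 2
t=12: Ŝ = 5 + 0.5·12 = 11; e = 6 − 11 = -5
t=13: Ŝ = 5 + 0.5·13 = 11.5; e = 8.5 − 11.5 = -3
t=15: Ŝ = 5 + 0.5·15 = 12.5; e = 15.5 − 12.5 = 3
t=22: Ŝ = 5 + 0.5·22 = 16; e = 17 − 16 = 1

-2, 2, 4, -2, 2, -5, -3, 3, 1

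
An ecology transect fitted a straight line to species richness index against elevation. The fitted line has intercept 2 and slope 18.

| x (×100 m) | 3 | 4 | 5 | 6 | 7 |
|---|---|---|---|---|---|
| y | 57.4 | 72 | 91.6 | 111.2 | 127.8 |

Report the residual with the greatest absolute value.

x=3: ŷ = 2 + 18·3 = 56; e = 57.4 − 56 = 1.4
x=4: ŷ = 2 + 18·4 = 74; e = 72 − 74 = -2
x=5: ŷ = 2 + 18·5 = 92; e = 91.6 − 92 = -0.4
x=6: ŷ = 2 + 18·6 = 110; e = 111.2 − 110 = 1.2
x=7: ŷ = 2 + 18·7 = 128; e = 127.8 − 128 = -0.2
Largest |e| is 2 at x = 4, residual -2.

e = -2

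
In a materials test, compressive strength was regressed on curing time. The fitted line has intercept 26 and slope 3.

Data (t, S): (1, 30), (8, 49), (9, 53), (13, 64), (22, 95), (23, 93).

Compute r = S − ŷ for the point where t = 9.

ŷ = 26 + 3·9 = 53
r = 53 − 53 = 0

r = 0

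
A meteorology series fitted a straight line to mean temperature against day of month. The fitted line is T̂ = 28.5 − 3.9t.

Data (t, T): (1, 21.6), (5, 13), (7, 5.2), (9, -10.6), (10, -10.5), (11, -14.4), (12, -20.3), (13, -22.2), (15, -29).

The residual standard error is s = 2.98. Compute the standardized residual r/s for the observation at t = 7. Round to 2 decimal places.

1.34

T̂ = 28.5 − 3.9·7 = 1.2
r = 5.2 − 1.2 = 4
r/s = 4 / 2.98 = 1.34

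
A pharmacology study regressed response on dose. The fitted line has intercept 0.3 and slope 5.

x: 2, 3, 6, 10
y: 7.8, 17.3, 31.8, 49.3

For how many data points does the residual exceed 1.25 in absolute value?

x=2: ŷ = 0.3 + 5·2 = 10.3; e = 7.8 − 10.3 = -2.5
x=3: ŷ = 0.3 + 5·3 = 15.3; e = 17.3 − 15.3 = 2
x=6: ŷ = 0.3 + 5·6 = 30.3; e = 31.8 − 30.3 = 1.5
x=10: ŷ = 0.3 + 5·10 = 50.3; e = 49.3 − 50.3 = -1
|e| > 1.25: x=2 (|e|=2.5), x=3 (|e|=2), x=6 (|e|=1.5) → 3

3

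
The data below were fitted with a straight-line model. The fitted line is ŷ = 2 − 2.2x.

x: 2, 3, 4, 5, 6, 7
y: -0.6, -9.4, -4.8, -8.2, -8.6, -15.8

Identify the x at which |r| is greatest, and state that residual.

x = 3, r = -4.8

x=2: ŷ = 2 − 2.2·2 = -2.4; r = -0.6 − (-2.4) = 1.8
x=3: ŷ = 2 − 2.2·3 = -4.6; r = -9.4 − (-4.6) = -4.8
x=4: ŷ = 2 − 2.2·4 = -6.8; r = -4.8 − (-6.8) = 2
x=5: ŷ = 2 − 2.2·5 = -9; r = -8.2 − (-9) = 0.8
x=6: ŷ = 2 − 2.2·6 = -11.2; r = -8.6 − (-11.2) = 2.6
x=7: ŷ = 2 − 2.2·7 = -13.4; r = -15.8 − (-13.4) = -2.4
Largest |r| is 4.8 at x = 3, residual -4.8.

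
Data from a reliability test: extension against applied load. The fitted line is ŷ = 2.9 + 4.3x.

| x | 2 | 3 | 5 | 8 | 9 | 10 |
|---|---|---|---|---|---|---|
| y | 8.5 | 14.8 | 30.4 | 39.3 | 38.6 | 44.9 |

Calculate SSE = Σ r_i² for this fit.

x=2: ŷ = 2.9 + 4.3·2 = 11.5; r = 8.5 − 11.5 = -3
x=3: ŷ = 2.9 + 4.3·3 = 15.8; r = 14.8 − 15.8 = -1
x=5: ŷ = 2.9 + 4.3·5 = 24.4; r = 30.4 − 24.4 = 6
x=8: ŷ = 2.9 + 4.3·8 = 37.3; r = 39.3 − 37.3 = 2
x=9: ŷ = 2.9 + 4.3·9 = 41.6; r = 38.6 − 41.6 = -3
x=10: ŷ = 2.9 + 4.3·10 = 45.9; r = 44.9 − 45.9 = -1
SSE = 9 + 1 + 36 + 4 + 9 + 1 = 60

SSE = 60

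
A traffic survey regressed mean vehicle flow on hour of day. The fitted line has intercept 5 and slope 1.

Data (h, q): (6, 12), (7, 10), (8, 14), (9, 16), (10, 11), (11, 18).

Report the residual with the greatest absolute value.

h=6: q̂ = 5 + 6 = 11; e = 12 − 11 = 1
h=7: q̂ = 5 + 7 = 12; e = 10 − 12 = -2
h=8: q̂ = 5 + 8 = 13; e = 14 − 13 = 1
h=9: q̂ = 5 + 9 = 14; e = 16 − 14 = 2
h=10: q̂ = 5 + 10 = 15; e = 11 − 15 = -4
h=11: q̂ = 5 + 11 = 16; e = 18 − 16 = 2
Largest |e| is 4 at h = 10, residual -4.

e = -4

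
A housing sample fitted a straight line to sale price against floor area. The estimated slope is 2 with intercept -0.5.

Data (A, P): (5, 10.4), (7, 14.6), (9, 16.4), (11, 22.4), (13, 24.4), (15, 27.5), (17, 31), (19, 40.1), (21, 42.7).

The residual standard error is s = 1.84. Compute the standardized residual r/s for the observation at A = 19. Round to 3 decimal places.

ŷ = -0.5 + 2·19 = 37.5
r = 40.1 − 37.5 = 2.6
r/s = 2.6 / 1.84 = 1.413

1.413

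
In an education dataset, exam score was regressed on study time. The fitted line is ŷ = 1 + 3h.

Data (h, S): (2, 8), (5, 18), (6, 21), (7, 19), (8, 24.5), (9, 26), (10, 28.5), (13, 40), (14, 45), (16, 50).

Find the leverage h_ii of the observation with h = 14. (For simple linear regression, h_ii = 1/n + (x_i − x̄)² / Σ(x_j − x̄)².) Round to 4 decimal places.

h = 0.2471

h̄ = (2 + 5 + 6 + 7 + 8 + 9 + 10 + 13 + 14 + 16)/10 = 9
Σ(h − h̄)² = 49 + 16 + 9 + 4 + 1 + 0 + 1 + 16 + 25 + 49 = 170
h = 1/10 + (5)²/170 = 0.1 + 0.147059 = 0.2471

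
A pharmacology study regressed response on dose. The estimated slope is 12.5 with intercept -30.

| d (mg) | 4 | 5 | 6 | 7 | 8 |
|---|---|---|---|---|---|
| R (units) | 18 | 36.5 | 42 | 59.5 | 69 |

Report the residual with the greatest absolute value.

e = 4

d=4: R̂ = -30 + 12.5·4 = 20; e = 18 − 20 = -2
d=5: R̂ = -30 + 12.5·5 = 32.5; e = 36.5 − 32.5 = 4
d=6: R̂ = -30 + 12.5·6 = 45; e = 42 − 45 = -3
d=7: R̂ = -30 + 12.5·7 = 57.5; e = 59.5 − 57.5 = 2
d=8: R̂ = -30 + 12.5·8 = 70; e = 69 − 70 = -1
Largest |e| is 4 at d = 5, residual 4.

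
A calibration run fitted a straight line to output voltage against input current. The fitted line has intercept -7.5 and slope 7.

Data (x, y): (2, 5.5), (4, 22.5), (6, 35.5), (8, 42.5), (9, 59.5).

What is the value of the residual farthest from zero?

r = -6

x=2: ŷ = -7.5 + 7·2 = 6.5; r = 5.5 − 6.5 = -1
x=4: ŷ = -7.5 + 7·4 = 20.5; r = 22.5 − 20.5 = 2
x=6: ŷ = -7.5 + 7·6 = 34.5; r = 35.5 − 34.5 = 1
x=8: ŷ = -7.5 + 7·8 = 48.5; r = 42.5 − 48.5 = -6
x=9: ŷ = -7.5 + 7·9 = 55.5; r = 59.5 − 55.5 = 4
Largest |r| is 6 at x = 8, residual -6.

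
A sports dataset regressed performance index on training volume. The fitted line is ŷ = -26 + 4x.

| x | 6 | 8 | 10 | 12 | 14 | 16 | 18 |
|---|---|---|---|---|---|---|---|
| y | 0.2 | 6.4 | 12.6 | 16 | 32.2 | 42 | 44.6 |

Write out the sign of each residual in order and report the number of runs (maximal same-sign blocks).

x=6: ŷ = -26 + 4·6 = -2; r = 0.2 − (-2) = 2.2
x=8: ŷ = -26 + 4·8 = 6; r = 6.4 − 6 = 0.4
x=10: ŷ = -26 + 4·10 = 14; r = 12.6 − 14 = -1.4
x=12: ŷ = -26 + 4·12 = 22; r = 16 − 22 = -6
x=14: ŷ = -26 + 4·14 = 30; r = 32.2 − 30 = 2.2
x=16: ŷ = -26 + 4·16 = 38; r = 42 − 38 = 4
x=18: ŷ = -26 + 4·18 = 46; r = 44.6 − 46 = -1.4
Signs: + + − − + + −
Runs: +×2, −×2, +×2, −×1 → 4

4 runs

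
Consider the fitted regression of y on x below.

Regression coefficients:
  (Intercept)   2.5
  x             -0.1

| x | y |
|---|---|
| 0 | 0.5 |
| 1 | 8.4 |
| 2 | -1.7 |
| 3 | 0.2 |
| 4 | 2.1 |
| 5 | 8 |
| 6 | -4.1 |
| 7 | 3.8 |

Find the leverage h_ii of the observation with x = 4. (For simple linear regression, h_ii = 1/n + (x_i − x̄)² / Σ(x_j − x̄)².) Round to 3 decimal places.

h = 0.131

x̄ = (0 + 1 + 2 + 3 + 4 + 5 + 6 + 7)/8 = 3.5
Σ(x − x̄)² = 12.25 + 6.25 + 2.25 + 0.25 + 0.25 + 2.25 + 6.25 + 12.25 = 42
h = 1/8 + (0.5)²/42 = 0.125 + 0.00595238 = 0.131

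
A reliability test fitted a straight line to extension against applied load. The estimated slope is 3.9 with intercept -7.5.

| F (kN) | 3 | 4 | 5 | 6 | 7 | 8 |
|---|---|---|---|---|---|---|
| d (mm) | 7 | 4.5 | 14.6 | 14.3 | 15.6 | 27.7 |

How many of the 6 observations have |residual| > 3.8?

2

F=3: ŷ = -7.5 + 3.9·3 = 4.2; r = 7 − 4.2 = 2.8
F=4: ŷ = -7.5 + 3.9·4 = 8.1; r = 4.5 − 8.1 = -3.6
F=5: ŷ = -7.5 + 3.9·5 = 12; r = 14.6 − 12 = 2.6
F=6: ŷ = -7.5 + 3.9·6 = 15.9; r = 14.3 − 15.9 = -1.6
F=7: ŷ = -7.5 + 3.9·7 = 19.8; r = 15.6 − 19.8 = -4.2
F=8: ŷ = -7.5 + 3.9·8 = 23.7; r = 27.7 − 23.7 = 4
|r| > 3.8: F=7 (|r|=4.2), F=8 (|r|=4) → 2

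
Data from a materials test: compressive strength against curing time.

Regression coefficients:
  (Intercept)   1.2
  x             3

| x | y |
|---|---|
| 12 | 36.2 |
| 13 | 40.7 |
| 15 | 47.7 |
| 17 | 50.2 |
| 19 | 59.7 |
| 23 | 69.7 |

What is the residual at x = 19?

r = 1.5

ŷ = 1.2 + 3·19 = 58.2
r = 59.7 − 58.2 = 1.5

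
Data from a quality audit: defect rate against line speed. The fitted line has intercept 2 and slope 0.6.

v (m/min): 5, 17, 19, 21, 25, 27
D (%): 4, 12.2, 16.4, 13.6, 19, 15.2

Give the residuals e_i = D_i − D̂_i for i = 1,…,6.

-1, 0, 3, -1, 2, -3

v=5: D̂ = 2 + 0.6·5 = 5; e = 4 − 5 = -1
v=17: D̂ = 2 + 0.6·17 = 12.2; e = 12.2 − 12.2 = 0
v=19: D̂ = 2 + 0.6·19 = 13.4; e = 16.4 − 13.4 = 3
v=21: D̂ = 2 + 0.6·21 = 14.6; e = 13.6 − 14.6 = -1
v=25: D̂ = 2 + 0.6·25 = 17; e = 19 − 17 = 2
v=27: D̂ = 2 + 0.6·27 = 18.2; e = 15.2 − 18.2 = -3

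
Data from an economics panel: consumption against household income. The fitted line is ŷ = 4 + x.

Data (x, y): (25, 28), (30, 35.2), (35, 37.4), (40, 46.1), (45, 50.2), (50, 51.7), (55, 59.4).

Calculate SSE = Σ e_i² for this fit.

SSE = 16.3

x=25: ŷ = 4 + 25 = 29; e = 28 − 29 = -1
x=30: ŷ = 4 + 30 = 34; e = 35.2 − 34 = 1.2
x=35: ŷ = 4 + 35 = 39; e = 37.4 − 39 = -1.6
x=40: ŷ = 4 + 40 = 44; e = 46.1 − 44 = 2.1
x=45: ŷ = 4 + 45 = 49; e = 50.2 − 49 = 1.2
x=50: ŷ = 4 + 50 = 54; e = 51.7 − 54 = -2.3
x=55: ŷ = 4 + 55 = 59; e = 59.4 − 59 = 0.4
SSE = 1 + 1.44 + 2.56 + 4.41 + 1.44 + 5.29 + 0.16 = 16.3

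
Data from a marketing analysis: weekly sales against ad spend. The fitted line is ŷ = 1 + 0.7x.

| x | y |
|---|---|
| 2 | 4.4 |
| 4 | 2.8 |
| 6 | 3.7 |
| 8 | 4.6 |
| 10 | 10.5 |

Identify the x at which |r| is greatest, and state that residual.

x = 10, r = 2.5

x=2: ŷ = 1 + 0.7·2 = 2.4; r = 4.4 − 2.4 = 2
x=4: ŷ = 1 + 0.7·4 = 3.8; r = 2.8 − 3.8 = -1
x=6: ŷ = 1 + 0.7·6 = 5.2; r = 3.7 − 5.2 = -1.5
x=8: ŷ = 1 + 0.7·8 = 6.6; r = 4.6 − 6.6 = -2
x=10: ŷ = 1 + 0.7·10 = 8; r = 10.5 − 8 = 2.5
Largest |r| is 2.5 at x = 10, residual 2.5.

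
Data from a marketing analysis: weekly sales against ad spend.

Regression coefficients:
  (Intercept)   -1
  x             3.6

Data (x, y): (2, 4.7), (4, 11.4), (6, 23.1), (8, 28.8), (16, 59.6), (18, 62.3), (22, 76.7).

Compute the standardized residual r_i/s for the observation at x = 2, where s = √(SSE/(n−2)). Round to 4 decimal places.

x=2: ŷ = -1 + 3.6·2 = 6.2; r = 4.7 − 6.2 = -1.5
x=4: ŷ = -1 + 3.6·4 = 13.4; r = 11.4 − 13.4 = -2
x=6: ŷ = -1 + 3.6·6 = 20.6; r = 23.1 − 20.6 = 2.5
x=8: ŷ = -1 + 3.6·8 = 27.8; r = 28.8 − 27.8 = 1
x=16: ŷ = -1 + 3.6·16 = 56.6; r = 59.6 − 56.6 = 3
x=18: ŷ = -1 + 3.6·18 = 63.8; r = 62.3 − 63.8 = -1.5
x=22: ŷ = -1 + 3.6·22 = 78.2; r = 76.7 − 78.2 = -1.5
SSE = 2.25 + 4 + 6.25 + 1 + 9 + 2.25 + 2.25 = 27
s = √(27/5) = 2.32379
r/s = -1.5 / 2.32379 = -0.6455

-0.6455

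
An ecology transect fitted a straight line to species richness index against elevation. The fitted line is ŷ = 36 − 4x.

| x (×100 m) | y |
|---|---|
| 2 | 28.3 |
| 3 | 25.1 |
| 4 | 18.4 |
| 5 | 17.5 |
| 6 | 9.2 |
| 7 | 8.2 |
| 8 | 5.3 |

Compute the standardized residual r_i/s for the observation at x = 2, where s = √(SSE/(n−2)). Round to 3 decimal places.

0.169

x=2: ŷ = 36 − 4·2 = 28; r = 28.3 − 28 = 0.3
x=3: ŷ = 36 − 4·3 = 24; r = 25.1 − 24 = 1.1
x=4: ŷ = 36 − 4·4 = 20; r = 18.4 − 20 = -1.6
x=5: ŷ = 36 − 4·5 = 16; r = 17.5 − 16 = 1.5
x=6: ŷ = 36 − 4·6 = 12; r = 9.2 − 12 = -2.8
x=7: ŷ = 36 − 4·7 = 8; r = 8.2 − 8 = 0.2
x=8: ŷ = 36 − 4·8 = 4; r = 5.3 − 4 = 1.3
SSE = 0.09 + 1.21 + 2.56 + 2.25 + 7.84 + 0.04 + 1.69 = 15.68
s = √(15.68/5) = 1.77088
r/s = 0.3 / 1.77088 = 0.169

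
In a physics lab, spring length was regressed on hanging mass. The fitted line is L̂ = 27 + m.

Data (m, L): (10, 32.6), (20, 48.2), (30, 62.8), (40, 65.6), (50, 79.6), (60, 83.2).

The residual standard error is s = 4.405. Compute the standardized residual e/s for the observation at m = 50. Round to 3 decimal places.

0.590

L̂ = 27 + 50 = 77
e = 79.6 − 77 = 2.6
e/s = 2.6 / 4.405 = 0.590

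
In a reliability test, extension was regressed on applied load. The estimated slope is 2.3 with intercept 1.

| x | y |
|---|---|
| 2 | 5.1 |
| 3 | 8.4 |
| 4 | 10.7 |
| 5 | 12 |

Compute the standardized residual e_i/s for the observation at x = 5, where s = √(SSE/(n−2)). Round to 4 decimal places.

x=2: ŷ = 1 + 2.3·2 = 5.6; e = 5.1 − 5.6 = -0.5
x=3: ŷ = 1 + 2.3·3 = 7.9; e = 8.4 − 7.9 = 0.5
x=4: ŷ = 1 + 2.3·4 = 10.2; e = 10.7 − 10.2 = 0.5
x=5: ŷ = 1 + 2.3·5 = 12.5; e = 12 − 12.5 = -0.5
SSE = 0.25 + 0.25 + 0.25 + 0.25 = 1
s = √(1/2) = 0.707107
e/s = -0.5 / 0.707107 = -0.7071

-0.7071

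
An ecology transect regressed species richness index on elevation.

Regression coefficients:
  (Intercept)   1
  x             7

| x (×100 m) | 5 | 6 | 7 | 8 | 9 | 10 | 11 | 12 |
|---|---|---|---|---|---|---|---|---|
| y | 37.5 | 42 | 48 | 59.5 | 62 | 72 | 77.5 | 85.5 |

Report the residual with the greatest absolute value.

e = 2.5

x=5: ŷ = 1 + 7·5 = 36; e = 37.5 − 36 = 1.5
x=6: ŷ = 1 + 7·6 = 43; e = 42 − 43 = -1
x=7: ŷ = 1 + 7·7 = 50; e = 48 − 50 = -2
x=8: ŷ = 1 + 7·8 = 57; e = 59.5 − 57 = 2.5
x=9: ŷ = 1 + 7·9 = 64; e = 62 − 64 = -2
x=10: ŷ = 1 + 7·10 = 71; e = 72 − 71 = 1
x=11: ŷ = 1 + 7·11 = 78; e = 77.5 − 78 = -0.5
x=12: ŷ = 1 + 7·12 = 85; e = 85.5 − 85 = 0.5
Largest |e| is 2.5 at x = 8, residual 2.5.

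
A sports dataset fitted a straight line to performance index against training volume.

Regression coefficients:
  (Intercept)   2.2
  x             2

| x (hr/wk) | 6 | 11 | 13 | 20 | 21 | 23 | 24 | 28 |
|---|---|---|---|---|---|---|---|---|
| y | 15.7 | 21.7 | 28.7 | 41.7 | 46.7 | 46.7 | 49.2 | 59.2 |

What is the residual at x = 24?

ŷ = 2.2 + 2·24 = 50.2
r = 49.2 − 50.2 = -1

r = -1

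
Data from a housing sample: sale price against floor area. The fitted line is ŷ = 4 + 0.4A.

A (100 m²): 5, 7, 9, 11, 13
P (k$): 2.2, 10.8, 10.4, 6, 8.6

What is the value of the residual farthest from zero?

e = 4

A=5: ŷ = 4 + 0.4·5 = 6; e = 2.2 − 6 = -3.8
A=7: ŷ = 4 + 0.4·7 = 6.8; e = 10.8 − 6.8 = 4
A=9: ŷ = 4 + 0.4·9 = 7.6; e = 10.4 − 7.6 = 2.8
A=11: ŷ = 4 + 0.4·11 = 8.4; e = 6 − 8.4 = -2.4
A=13: ŷ = 4 + 0.4·13 = 9.2; e = 8.6 − 9.2 = -0.6
Largest |e| is 4 at A = 7, residual 4.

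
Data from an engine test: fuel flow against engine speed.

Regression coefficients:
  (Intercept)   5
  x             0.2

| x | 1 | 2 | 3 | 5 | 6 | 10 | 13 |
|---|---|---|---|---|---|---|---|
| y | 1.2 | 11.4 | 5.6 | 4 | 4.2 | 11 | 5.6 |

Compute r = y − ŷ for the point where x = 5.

r = -2

ŷ = 5 + 0.2·5 = 6
r = 4 − 6 = -2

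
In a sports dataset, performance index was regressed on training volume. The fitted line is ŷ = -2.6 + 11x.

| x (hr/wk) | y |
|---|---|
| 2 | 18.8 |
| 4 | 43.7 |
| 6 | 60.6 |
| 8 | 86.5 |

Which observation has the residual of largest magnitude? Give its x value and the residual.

x = 6, e = -2.8

x=2: ŷ = -2.6 + 11·2 = 19.4; e = 18.8 − 19.4 = -0.6
x=4: ŷ = -2.6 + 11·4 = 41.4; e = 43.7 − 41.4 = 2.3
x=6: ŷ = -2.6 + 11·6 = 63.4; e = 60.6 − 63.4 = -2.8
x=8: ŷ = -2.6 + 11·8 = 85.4; e = 86.5 − 85.4 = 1.1
Largest |e| is 2.8 at x = 6, residual -2.8.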